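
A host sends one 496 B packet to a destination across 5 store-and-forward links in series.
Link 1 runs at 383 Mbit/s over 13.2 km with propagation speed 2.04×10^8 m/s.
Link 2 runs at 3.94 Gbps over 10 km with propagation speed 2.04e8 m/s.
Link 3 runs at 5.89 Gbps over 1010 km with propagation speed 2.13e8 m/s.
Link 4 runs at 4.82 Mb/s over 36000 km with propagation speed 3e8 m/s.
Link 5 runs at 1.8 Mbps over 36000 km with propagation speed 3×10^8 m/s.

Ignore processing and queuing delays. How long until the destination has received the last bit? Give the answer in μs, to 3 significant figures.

L = 496 × 8 = 3968 bits.
Transmission delays (L/R per hop): 10.3603, 1.00711, 0.673684, 823.237, 2204.44 μs; sum = 3039.72 μs.
Propagation delays (d/s per hop): 64.7059, 49.0196, 4741.78, 120000, 120000 μs; sum = 244856 μs.
End-to-end = 248000 μs.

248000 μs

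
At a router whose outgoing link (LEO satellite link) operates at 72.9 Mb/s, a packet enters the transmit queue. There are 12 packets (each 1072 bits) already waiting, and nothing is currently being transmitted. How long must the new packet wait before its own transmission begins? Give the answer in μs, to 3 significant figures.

176 μs

Each queued packet: L/R = 1072/72900000 = 14.7051 μs.
12 queued → 176.461 μs.
Queuing delay = 176 μs.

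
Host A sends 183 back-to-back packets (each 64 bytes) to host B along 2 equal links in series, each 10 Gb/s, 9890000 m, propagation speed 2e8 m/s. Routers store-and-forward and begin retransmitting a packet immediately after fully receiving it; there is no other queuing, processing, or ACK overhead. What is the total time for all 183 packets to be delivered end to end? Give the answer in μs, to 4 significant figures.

Per-hop transmission t_tx = L/R = 512/10000000000 = 0.0512 μs.
Per-hop propagation t_prop = 9890000/200000000 = 49450 μs.
Pipeline fill: first packet needs 2·t_tx to clear all hops; remaining 182 packets each add one t_tx.
Total = (2+183-1)·t_tx + 2·t_prop = 184·0.0512 + 2·49450 = 98910 μs.

98910 μs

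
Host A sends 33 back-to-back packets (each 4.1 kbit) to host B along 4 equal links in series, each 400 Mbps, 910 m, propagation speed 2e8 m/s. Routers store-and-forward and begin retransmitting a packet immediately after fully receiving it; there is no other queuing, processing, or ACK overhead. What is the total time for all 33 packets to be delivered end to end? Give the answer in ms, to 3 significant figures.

0.387 ms

Per-hop transmission t_tx = L/R = 4100/400000000 = 0.01025 ms.
Per-hop propagation t_prop = 910/200000000 = 0.00455 ms.
Pipeline fill: first packet needs 4·t_tx to clear all hops; remaining 32 packets each add one t_tx.
Total = (4+33-1)·t_tx + 4·t_prop = 36·0.01025 + 4·0.00455 = 0.387 ms.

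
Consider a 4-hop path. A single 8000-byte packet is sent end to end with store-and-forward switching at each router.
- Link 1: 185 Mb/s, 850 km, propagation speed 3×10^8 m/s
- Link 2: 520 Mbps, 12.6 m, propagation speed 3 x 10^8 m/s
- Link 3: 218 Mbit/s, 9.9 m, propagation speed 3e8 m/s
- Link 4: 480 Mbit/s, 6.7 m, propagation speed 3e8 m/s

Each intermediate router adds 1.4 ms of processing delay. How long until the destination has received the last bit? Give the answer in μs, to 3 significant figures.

7930 μs

L = 8000 × 8 = 64000 bits.
Transmission delays (L/R per hop): 345.946, 123.077, 293.578, 133.333 μs; sum = 895.934 μs.
Propagation delays (d/s per hop): 2833.33, 0.042, 0.033, 0.0223333 μs; sum = 2833.43 μs.
Processing at 3 router(s): 3 × 1.4 ms = 4200 μs.
End-to-end = 7930 μs.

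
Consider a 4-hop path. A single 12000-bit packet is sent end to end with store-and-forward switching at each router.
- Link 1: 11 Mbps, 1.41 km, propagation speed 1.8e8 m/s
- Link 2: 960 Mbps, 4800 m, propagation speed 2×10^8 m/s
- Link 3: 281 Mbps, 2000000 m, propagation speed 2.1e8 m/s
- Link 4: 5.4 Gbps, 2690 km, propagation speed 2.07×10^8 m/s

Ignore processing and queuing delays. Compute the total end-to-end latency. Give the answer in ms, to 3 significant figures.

Transmission delays (L/R per hop): 1.09091, 0.0125, 0.0427046, 0.00222222 ms; sum = 1.14834 ms.
Propagation delays (d/s per hop): 0.00783333, 0.024, 9.52381, 12.9952 ms; sum = 22.5508 ms.
End-to-end = 23.7 ms.

23.7 ms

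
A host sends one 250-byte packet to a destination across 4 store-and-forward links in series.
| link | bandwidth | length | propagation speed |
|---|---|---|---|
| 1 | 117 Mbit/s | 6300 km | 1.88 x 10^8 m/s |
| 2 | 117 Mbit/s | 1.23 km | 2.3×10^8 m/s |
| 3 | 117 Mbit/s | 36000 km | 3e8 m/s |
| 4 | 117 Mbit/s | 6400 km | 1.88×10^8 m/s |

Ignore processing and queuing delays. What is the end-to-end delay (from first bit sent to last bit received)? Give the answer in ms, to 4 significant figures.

L = 250 × 8 = 2000 bits.
Transmission delay per hop = L/R = 2000/117000000 = 0.017094 ms; 4 hops → 0.0683761 ms.
Propagation delays (d/s per hop): 33.5106, 0.00534783, 120, 34.0426 ms; sum = 187.559 ms.
End-to-end = 187.6 ms.

187.6 ms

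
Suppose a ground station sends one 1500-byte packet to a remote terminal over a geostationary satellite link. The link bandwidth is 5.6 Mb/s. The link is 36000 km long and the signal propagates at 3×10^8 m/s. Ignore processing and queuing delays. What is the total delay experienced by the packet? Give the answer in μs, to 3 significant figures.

L = 1500 × 8 = 12000 bits.
Transmission delay = L/R = 12000 / 5600000 = 2142.86 μs.
Propagation delay = d/s = 36000000 m / 300000000 m/s = 120000 μs.
Total = 122000 μs.

122000 μs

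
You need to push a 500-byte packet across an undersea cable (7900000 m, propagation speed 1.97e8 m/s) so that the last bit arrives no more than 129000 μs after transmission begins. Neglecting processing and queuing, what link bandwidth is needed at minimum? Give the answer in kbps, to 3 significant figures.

L = 4000 bits.
Propagation delay = 7900000 / 197000000 = 40101.5 μs.
Transmission budget = 129000 − 40101.5 = 88898.5 μs.
R ≥ L / t_tx = 4000 bits / 0.0888985 s = 45.0 kbps.

45.0 kbps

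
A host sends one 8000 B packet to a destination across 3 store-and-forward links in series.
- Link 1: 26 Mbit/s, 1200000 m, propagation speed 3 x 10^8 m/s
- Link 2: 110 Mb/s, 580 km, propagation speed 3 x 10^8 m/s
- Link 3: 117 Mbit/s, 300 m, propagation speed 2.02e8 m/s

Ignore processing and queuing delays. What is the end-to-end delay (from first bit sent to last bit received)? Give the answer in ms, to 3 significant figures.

L = 8000 × 8 = 64000 bits.
Transmission delays (L/R per hop): 2.46154, 0.581818, 0.547009 ms; sum = 3.59037 ms.
Propagation delays (d/s per hop): 4, 1.93333, 0.00148515 ms; sum = 5.93482 ms.
End-to-end = 9.53 ms.

9.53 ms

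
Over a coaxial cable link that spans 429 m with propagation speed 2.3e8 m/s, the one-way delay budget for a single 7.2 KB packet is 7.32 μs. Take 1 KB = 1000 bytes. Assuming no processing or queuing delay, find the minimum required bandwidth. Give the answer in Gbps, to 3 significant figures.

10.6 Gbps

L = 57600 bits.
Propagation delay = 429 / 2.3e+08 = 1.86522 μs.
Transmission budget = 7.32 − 1.86522 = 5.45478 μs.
R ≥ L / t_tx = 57600 bits / 5.45478e-06 s = 10.6 Gbps.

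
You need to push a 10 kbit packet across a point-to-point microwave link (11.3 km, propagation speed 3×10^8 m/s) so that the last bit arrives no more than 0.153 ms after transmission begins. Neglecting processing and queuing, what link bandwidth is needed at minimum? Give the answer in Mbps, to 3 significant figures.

86.7 Mbps

Propagation delay = 11300 / 300000000 = 0.0376667 ms.
Transmission budget = 0.153 − 0.0376667 = 0.115333 ms.
R ≥ L / t_tx = 10000 bits / 0.000115333 s = 86.7 Mbps.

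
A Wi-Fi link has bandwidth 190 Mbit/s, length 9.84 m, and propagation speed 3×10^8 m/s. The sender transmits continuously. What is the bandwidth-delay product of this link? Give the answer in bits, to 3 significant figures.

Propagation delay = 9.84 / 300000000 = 3.28e-08 s.
BDP = R × t_prop = 190000000 × 3.28e-08 = 6.232 bits.

6.23 bits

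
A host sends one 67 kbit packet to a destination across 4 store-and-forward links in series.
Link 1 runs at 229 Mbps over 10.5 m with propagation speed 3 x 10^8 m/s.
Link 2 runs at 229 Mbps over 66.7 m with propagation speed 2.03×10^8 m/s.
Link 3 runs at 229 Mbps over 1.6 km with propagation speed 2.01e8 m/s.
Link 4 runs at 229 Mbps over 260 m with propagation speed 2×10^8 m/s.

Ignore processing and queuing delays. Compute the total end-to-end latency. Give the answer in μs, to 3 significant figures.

1180 μs

L = 67000 bits.
Transmission delay per hop = L/R = 67000/229000000 = 292.576 μs; 4 hops → 1170.31 μs.
Propagation delays (d/s per hop): 0.035, 0.328571, 7.9602, 1.3 μs; sum = 9.62377 μs.
End-to-end = 1180 μs.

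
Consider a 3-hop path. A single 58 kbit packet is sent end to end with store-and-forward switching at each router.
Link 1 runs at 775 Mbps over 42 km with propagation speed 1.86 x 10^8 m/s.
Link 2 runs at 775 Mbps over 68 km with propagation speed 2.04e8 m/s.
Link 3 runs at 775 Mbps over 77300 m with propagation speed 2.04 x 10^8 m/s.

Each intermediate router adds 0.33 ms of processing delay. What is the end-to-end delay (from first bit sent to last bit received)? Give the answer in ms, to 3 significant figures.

L = 58000 bits.
Transmission delay per hop = L/R = 58000/775000000 = 0.0748387 ms; 3 hops → 0.224516 ms.
Propagation delays (d/s per hop): 0.225806, 0.333333, 0.378922 ms; sum = 0.938061 ms.
Processing at 2 router(s): 2 × 0.33 ms = 0.66 ms.
End-to-end = 1.82 ms.

1.82 ms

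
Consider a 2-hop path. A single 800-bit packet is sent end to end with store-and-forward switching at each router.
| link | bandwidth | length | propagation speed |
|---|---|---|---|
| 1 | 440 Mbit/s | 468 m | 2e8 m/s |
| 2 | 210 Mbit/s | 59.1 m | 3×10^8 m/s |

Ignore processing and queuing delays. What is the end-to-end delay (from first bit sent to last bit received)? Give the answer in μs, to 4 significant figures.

8.165 μs

Transmission delays (L/R per hop): 1.81818, 3.80952 μs; sum = 5.62771 μs.
Propagation delays (d/s per hop): 2.34, 0.197 μs; sum = 2.537 μs.
End-to-end = 8.165 μs.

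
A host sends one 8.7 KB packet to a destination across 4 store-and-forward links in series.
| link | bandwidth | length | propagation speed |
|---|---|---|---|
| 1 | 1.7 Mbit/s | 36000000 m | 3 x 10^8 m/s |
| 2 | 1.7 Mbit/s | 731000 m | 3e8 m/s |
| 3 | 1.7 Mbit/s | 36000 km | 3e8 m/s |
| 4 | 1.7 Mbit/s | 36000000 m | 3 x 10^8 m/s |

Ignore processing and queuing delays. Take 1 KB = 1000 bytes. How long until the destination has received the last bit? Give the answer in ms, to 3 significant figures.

526 ms

L = 69600 bits.
Transmission delay per hop = L/R = 69600/1700000 = 40.9412 ms; 4 hops → 163.765 ms.
Propagation delays (d/s per hop): 120, 2.43667, 120, 120 ms; sum = 362.437 ms.
End-to-end = 526 ms.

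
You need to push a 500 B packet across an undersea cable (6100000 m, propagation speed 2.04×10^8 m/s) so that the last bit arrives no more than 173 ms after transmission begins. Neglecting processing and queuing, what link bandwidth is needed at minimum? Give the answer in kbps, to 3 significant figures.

28.0 kbps

L = 4000 bits.
Propagation delay = 6100000 / 204000000 = 29.902 ms.
Transmission budget = 173 − 29.902 = 143.098 ms.
R ≥ L / t_tx = 4000 bits / 0.143098 s = 28.0 kbps.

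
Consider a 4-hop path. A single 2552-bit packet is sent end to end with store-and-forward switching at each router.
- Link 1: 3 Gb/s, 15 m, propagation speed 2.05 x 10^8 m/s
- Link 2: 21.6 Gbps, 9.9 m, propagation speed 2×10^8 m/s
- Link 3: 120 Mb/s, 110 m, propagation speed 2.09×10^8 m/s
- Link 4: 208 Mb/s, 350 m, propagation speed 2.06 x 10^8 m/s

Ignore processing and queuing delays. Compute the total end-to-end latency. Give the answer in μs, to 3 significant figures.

36.9 μs

Transmission delays (L/R per hop): 0.850667, 0.118148, 21.2667, 12.2692 μs; sum = 34.5047 μs.
Propagation delays (d/s per hop): 0.0731707, 0.0495, 0.526316, 1.69903 μs; sum = 2.34802 μs.
End-to-end = 36.9 μs.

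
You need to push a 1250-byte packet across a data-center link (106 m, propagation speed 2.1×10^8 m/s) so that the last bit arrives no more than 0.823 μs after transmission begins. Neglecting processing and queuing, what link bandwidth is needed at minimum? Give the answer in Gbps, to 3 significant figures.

31.4 Gbps

L = 10000 bits.
Propagation delay = 106 / 210000000 = 0.504762 μs.
Transmission budget = 0.823 − 0.504762 = 0.318238 μs.
R ≥ L / t_tx = 10000 bits / 3.18238e-07 s = 31.4 Gbps.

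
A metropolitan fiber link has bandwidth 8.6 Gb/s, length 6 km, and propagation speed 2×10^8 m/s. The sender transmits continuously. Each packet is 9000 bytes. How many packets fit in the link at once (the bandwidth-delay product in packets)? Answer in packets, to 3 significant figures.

3.58 packets

Propagation delay = 6000 / 200000000 = 3e-05 s.
BDP = R × t_prop = 8600000000 × 3e-05 = 258000 bits.
In packets of 72000 bits: 3.58 packets.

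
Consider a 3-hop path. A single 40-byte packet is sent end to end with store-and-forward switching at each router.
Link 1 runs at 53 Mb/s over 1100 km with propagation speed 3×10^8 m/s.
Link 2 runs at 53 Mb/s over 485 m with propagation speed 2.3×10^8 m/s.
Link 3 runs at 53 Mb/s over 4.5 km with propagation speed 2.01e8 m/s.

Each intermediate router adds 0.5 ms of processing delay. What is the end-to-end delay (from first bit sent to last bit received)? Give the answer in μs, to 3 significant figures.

4710 μs

L = 40 × 8 = 320 bits.
Transmission delay per hop = L/R = 320/53000000 = 6.03774 μs; 3 hops → 18.1132 μs.
Propagation delays (d/s per hop): 3666.67, 2.1087, 22.3881 μs; sum = 3691.16 μs.
Processing at 2 router(s): 2 × 0.5 ms = 1000 μs.
End-to-end = 4710 μs.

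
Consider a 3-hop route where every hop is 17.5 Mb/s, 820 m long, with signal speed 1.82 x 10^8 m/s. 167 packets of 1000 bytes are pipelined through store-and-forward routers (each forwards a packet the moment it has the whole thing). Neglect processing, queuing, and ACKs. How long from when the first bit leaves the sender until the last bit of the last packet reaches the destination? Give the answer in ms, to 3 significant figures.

Per-hop transmission t_tx = L/R = 8000/17500000 = 0.457143 ms.
Per-hop propagation t_prop = 820/182000000 = 0.00450549 ms.
Pipeline fill: first packet needs 3·t_tx to clear all hops; remaining 166 packets each add one t_tx.
Total = (3+167-1)·t_tx + 3·t_prop = 169·0.457143 + 3·0.00450549 = 77.3 ms.

77.3 ms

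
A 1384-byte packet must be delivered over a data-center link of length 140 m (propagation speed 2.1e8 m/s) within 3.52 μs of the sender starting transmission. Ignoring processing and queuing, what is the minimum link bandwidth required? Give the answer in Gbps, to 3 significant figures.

3.88 Gbps

L = 11072 bits.
Propagation delay = 140 / 210000000 = 0.666667 μs.
Transmission budget = 3.52 − 0.666667 = 2.85333 μs.
R ≥ L / t_tx = 11072 bits / 2.85333e-06 s = 3.88 Gbps.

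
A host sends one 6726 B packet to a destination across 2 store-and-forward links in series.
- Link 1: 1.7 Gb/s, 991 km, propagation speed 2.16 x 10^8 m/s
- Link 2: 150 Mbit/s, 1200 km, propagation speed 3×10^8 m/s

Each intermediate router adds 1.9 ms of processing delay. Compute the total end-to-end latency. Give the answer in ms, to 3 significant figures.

L = 6726 × 8 = 53808 bits.
Transmission delays (L/R per hop): 0.0316518, 0.35872 ms; sum = 0.390372 ms.
Propagation delays (d/s per hop): 4.58796, 4 ms; sum = 8.58796 ms.
Processing at 1 router(s): 1 × 1.9 ms = 1.9 ms.
End-to-end = 10.9 ms.

10.9 ms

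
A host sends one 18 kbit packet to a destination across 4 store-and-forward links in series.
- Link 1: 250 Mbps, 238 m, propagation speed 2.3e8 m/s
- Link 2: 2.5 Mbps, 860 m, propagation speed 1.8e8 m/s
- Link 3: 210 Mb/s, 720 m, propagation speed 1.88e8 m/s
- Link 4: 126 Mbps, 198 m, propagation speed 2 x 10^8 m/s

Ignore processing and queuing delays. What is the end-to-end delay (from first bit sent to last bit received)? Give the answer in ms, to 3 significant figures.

L = 18000 bits.
Transmission delays (L/R per hop): 0.072, 7.2, 0.0857143, 0.142857 ms; sum = 7.50057 ms.
Propagation delays (d/s per hop): 0.00103478, 0.00477778, 0.00382979, 0.00099 ms; sum = 0.0106323 ms.
End-to-end = 7.51 ms.

7.51 ms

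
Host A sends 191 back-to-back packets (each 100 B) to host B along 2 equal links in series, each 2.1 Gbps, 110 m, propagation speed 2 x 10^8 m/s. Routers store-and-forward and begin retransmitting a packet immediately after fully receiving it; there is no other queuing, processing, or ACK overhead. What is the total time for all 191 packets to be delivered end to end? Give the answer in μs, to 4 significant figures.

Per-hop transmission t_tx = L/R = 800/2100000000 = 0.380952 μs.
Per-hop propagation t_prop = 110/200000000 = 0.55 μs.
Pipeline fill: first packet needs 2·t_tx to clear all hops; remaining 190 packets each add one t_tx.
Total = (2+191-1)·t_tx + 2·t_prop = 192·0.380952 + 2·0.55 = 74.24 μs.

74.24 μs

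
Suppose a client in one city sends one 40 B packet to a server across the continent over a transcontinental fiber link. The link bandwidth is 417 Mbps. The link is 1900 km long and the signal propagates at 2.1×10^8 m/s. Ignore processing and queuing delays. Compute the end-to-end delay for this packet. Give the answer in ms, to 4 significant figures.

L = 40 × 8 = 320 bits.
Transmission delay = L/R = 320 / 417000000 = 0.000767386 ms.
Propagation delay = d/s = 1900000 m / 210000000 m/s = 9.04762 ms.
Total = 9.048 ms.

9.048 ms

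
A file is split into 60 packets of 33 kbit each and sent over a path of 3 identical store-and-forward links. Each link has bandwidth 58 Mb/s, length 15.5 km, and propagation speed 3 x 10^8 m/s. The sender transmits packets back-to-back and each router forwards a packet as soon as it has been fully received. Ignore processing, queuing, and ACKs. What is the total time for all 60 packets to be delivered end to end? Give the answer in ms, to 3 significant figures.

Per-hop transmission t_tx = L/R = 33000/58000000 = 0.568966 ms.
Per-hop propagation t_prop = 15500/300000000 = 0.0516667 ms.
Pipeline fill: first packet needs 3·t_tx to clear all hops; remaining 59 packets each add one t_tx.
Total = (3+60-1)·t_tx + 3·t_prop = 62·0.568966 + 3·0.0516667 = 35.4 ms.

35.4 ms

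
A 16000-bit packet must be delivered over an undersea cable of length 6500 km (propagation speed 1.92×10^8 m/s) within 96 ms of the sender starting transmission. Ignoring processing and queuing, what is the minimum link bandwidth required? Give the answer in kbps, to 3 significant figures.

257 kbps

Propagation delay = 6500000 / 192000000 = 33.8542 ms.
Transmission budget = 96 − 33.8542 = 62.1458 ms.
R ≥ L / t_tx = 16000 bits / 0.0621458 s = 257 kbps.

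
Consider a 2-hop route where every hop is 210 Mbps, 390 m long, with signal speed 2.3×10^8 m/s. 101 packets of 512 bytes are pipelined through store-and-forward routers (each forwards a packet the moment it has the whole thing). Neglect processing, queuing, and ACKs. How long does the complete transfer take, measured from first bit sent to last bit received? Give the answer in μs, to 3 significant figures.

Per-hop transmission t_tx = L/R = 4096/210000000 = 19.5048 μs.
Per-hop propagation t_prop = 390/2.3e+08 = 1.69565 μs.
Pipeline fill: first packet needs 2·t_tx to clear all hops; remaining 100 packets each add one t_tx.
Total = (2+101-1)·t_tx + 2·t_prop = 102·19.5048 + 2·1.69565 = 1990 μs.

1990 μs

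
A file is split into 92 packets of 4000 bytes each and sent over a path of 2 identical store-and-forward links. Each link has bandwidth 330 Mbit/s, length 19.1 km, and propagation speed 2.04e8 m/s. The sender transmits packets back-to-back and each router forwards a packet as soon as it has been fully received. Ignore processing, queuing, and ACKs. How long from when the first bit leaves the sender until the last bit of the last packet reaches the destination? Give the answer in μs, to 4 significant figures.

Per-hop transmission t_tx = L/R = 32000/330000000 = 96.9697 μs.
Per-hop propagation t_prop = 19100/204000000 = 93.6275 μs.
Pipeline fill: first packet needs 2·t_tx to clear all hops; remaining 91 packets each add one t_tx.
Total = (2+92-1)·t_tx + 2·t_prop = 93·96.9697 + 2·93.6275 = 9205 μs.

9205 μs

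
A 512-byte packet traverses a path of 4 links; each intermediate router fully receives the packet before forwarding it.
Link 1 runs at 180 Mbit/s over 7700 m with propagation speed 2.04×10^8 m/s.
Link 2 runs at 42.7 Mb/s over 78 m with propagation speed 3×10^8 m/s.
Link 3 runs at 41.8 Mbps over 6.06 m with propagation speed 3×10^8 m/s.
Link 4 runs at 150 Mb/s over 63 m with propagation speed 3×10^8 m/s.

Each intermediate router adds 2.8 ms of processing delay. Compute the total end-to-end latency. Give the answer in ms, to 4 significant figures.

L = 512 × 8 = 4096 bits.
Transmission delays (L/R per hop): 0.0227556, 0.0959251, 0.0979904, 0.0273067 ms; sum = 0.243978 ms.
Propagation delays (d/s per hop): 0.0377451, 0.00026, 2.02e-05, 0.00021 ms; sum = 0.0382353 ms.
Processing at 3 router(s): 3 × 2.8 ms = 8.4 ms.
End-to-end = 8.682 ms.

8.682 ms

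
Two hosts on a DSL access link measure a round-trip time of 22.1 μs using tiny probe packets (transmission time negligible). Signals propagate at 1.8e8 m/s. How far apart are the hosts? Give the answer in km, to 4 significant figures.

1.989 km

One-way propagation = RTT/2 = 11.05 μs.
d = s × t = 180000000 × 1.105e-05 = 1.989 km.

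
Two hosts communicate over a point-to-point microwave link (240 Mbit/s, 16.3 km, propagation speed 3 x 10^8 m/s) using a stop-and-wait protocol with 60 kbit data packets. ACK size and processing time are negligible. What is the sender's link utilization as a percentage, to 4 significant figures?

t_tx = L/R = 60000/240000000 = 0.00025 s.
t_prop = 16300/300000000 = 5.43333e-05 s; RTT = 0.000108667 s.
Cycle = t_tx + RTT = 0.000358667 s.
Utilization = t_tx / cycle = 0.00025/0.000358667 = 69.70 %.

69.70 %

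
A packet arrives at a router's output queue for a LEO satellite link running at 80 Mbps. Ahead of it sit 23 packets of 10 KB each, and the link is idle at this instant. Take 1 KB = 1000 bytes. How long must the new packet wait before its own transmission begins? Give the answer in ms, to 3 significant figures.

23.0 ms

Each queued packet: L/R = 80000/80000000 = 1 ms.
23 queued → 23 ms.
Queuing delay = 23.0 ms.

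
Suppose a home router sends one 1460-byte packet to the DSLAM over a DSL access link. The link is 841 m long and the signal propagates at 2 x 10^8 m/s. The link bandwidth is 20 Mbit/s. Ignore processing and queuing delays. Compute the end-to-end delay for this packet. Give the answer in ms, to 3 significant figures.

L = 1460 × 8 = 11680 bits.
Transmission delay = L/R = 11680 / 20000000 = 0.584 ms.
Propagation delay = d/s = 841 m / 200000000 m/s = 0.004205 ms.
Total = 0.588 ms.

0.588 ms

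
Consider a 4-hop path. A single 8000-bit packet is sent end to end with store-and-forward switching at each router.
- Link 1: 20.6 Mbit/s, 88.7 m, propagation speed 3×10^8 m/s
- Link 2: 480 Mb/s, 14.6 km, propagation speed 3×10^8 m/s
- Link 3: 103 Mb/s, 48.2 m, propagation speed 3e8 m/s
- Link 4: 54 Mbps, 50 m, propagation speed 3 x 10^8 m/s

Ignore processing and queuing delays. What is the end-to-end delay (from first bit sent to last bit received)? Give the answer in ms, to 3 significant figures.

Transmission delays (L/R per hop): 0.38835, 0.0166667, 0.0776699, 0.148148 ms; sum = 0.630834 ms.
Propagation delays (d/s per hop): 0.000295667, 0.0486667, 0.000160667, 0.000166667 ms; sum = 0.0492897 ms.
End-to-end = 0.680 ms.

0.680 ms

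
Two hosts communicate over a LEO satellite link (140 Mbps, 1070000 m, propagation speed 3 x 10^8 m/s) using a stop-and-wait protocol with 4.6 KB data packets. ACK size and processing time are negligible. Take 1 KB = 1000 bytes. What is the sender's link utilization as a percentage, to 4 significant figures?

t_tx = L/R = 36800/140000000 = 0.000262857 s.
t_prop = 1070000/300000000 = 0.00356667 s; RTT = 0.00713333 s.
Cycle = t_tx + RTT = 0.00739619 s.
Utilization = t_tx / cycle = 0.000262857/0.00739619 = 3.554 %.

3.554 %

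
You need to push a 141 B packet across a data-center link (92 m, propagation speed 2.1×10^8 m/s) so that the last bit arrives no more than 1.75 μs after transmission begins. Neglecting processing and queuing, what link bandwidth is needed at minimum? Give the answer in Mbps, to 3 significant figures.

L = 1128 bits.
Propagation delay = 92 / 210000000 = 0.438095 μs.
Transmission budget = 1.75 − 0.438095 = 1.3119 μs.
R ≥ L / t_tx = 1128 bits / 1.3119e-06 s = 860 Mbps.

860 Mbps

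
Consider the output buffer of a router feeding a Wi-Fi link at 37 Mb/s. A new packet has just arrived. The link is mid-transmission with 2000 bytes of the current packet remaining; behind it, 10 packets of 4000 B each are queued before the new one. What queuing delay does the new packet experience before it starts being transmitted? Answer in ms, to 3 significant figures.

9.08 ms

Each queued packet: L/R = 32000/37000000 = 0.864865 ms.
10 queued → 8.64865 ms.
Plus remaining 16000 bits of current packet: 0.432432 ms.
Queuing delay = 9.08 ms.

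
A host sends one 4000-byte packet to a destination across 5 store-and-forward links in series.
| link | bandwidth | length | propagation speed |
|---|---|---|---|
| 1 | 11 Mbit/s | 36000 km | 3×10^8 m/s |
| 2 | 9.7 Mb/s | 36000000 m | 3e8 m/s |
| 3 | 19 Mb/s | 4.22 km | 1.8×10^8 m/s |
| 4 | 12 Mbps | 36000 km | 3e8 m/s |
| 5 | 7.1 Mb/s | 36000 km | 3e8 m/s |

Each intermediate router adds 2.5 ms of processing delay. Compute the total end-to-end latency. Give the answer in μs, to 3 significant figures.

L = 4000 × 8 = 32000 bits.
Transmission delays (L/R per hop): 2909.09, 3298.97, 1684.21, 2666.67, 4507.04 μs; sum = 15066 μs.
Propagation delays (d/s per hop): 120000, 120000, 23.4444, 120000, 120000 μs; sum = 480023 μs.
Processing at 4 router(s): 4 × 2.5 ms = 10000 μs.
End-to-end = 505000 μs.

505000 μs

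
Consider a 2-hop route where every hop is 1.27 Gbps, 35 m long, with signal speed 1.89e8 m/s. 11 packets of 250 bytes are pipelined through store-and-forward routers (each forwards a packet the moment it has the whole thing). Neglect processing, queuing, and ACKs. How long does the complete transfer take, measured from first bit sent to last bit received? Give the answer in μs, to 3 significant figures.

19.3 μs

Per-hop transmission t_tx = L/R = 2000/1270000000 = 1.5748 μs.
Per-hop propagation t_prop = 35/189000000 = 0.185185 μs.
Pipeline fill: first packet needs 2·t_tx to clear all hops; remaining 10 packets each add one t_tx.
Total = (2+11-1)·t_tx + 2·t_prop = 12·1.5748 + 2·0.185185 = 19.3 μs.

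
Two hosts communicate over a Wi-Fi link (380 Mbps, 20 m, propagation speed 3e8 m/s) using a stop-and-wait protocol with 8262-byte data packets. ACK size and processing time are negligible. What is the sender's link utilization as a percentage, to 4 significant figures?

99.92 %

t_tx = L/R = 66096/380000000 = 0.000173937 s.
t_prop = 20/300000000 = 6.66667e-08 s; RTT = 1.33333e-07 s.
Cycle = t_tx + RTT = 0.00017407 s.
Utilization = t_tx / cycle = 0.000173937/0.00017407 = 99.92 %.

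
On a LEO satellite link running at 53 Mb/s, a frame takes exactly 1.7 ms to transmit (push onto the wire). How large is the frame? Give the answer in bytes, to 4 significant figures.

L = R × t_tx = 53000000 b/s × 0.0017 s = 90100 bits.
In bytes: 90100 / 8 = 11260 bytes.

11260 bytes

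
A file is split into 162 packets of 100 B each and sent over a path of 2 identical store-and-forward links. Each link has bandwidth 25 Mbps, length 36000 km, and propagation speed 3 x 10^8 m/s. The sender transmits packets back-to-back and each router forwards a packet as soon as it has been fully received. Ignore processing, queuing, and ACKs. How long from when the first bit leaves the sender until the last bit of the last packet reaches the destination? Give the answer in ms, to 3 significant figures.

Per-hop transmission t_tx = L/R = 800/25000000 = 0.032 ms.
Per-hop propagation t_prop = 36000000/300000000 = 120 ms.
Pipeline fill: first packet needs 2·t_tx to clear all hops; remaining 161 packets each add one t_tx.
Total = (2+162-1)·t_tx + 2·t_prop = 163·0.032 + 2·120 = 245 ms.

245 ms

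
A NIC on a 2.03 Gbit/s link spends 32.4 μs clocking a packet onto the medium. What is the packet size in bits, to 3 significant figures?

65800 bits

L = R × t_tx = 2.03e+09 b/s × 3.24e-05 s = 65772 bits.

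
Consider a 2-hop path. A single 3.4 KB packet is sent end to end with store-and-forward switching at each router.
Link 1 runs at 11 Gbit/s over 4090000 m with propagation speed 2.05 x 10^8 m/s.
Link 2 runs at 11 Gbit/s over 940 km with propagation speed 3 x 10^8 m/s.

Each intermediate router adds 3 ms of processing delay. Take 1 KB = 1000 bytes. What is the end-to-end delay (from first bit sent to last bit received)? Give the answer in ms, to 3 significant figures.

26.1 ms

L = 27200 bits.
Transmission delay per hop = L/R = 27200/11000000000 = 0.00247273 ms; 2 hops → 0.00494545 ms.
Propagation delays (d/s per hop): 19.9512, 3.13333 ms; sum = 23.0846 ms.
Processing at 1 router(s): 1 × 3 ms = 3 ms.
End-to-end = 26.1 ms.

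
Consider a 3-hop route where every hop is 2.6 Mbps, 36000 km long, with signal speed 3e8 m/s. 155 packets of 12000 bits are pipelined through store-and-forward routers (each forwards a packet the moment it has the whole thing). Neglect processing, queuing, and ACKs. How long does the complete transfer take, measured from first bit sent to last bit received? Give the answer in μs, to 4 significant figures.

1085000 μs

Per-hop transmission t_tx = L/R = 12000/2600000 = 4615.38 μs.
Per-hop propagation t_prop = 36000000/300000000 = 120000 μs.
Pipeline fill: first packet needs 3·t_tx to clear all hops; remaining 154 packets each add one t_tx.
Total = (3+155-1)·t_tx + 3·t_prop = 157·4615.38 + 3·120000 = 1085000 μs.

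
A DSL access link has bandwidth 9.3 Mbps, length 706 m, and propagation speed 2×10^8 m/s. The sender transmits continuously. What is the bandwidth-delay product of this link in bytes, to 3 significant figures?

4.10 bytes

Propagation delay = 706 / 200000000 = 3.53e-06 s.
BDP = R × t_prop = 9300000 × 3.53e-06 = 32.829 bits.
In bytes: 32.829/8 = 4.10 bytes.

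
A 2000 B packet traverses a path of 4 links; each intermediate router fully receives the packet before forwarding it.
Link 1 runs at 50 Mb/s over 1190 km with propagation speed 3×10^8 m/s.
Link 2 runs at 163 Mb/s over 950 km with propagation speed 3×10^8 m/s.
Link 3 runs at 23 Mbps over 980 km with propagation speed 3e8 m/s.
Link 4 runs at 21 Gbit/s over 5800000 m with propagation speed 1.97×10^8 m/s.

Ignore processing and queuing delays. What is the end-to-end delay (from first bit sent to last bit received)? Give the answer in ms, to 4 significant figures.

L = 2000 × 8 = 16000 bits.
Transmission delays (L/R per hop): 0.32, 0.0981595, 0.695652, 0.000761905 ms; sum = 1.11457 ms.
Propagation delays (d/s per hop): 3.96667, 3.16667, 3.26667, 29.4416 ms; sum = 39.8416 ms.
End-to-end = 40.96 ms.

40.96 ms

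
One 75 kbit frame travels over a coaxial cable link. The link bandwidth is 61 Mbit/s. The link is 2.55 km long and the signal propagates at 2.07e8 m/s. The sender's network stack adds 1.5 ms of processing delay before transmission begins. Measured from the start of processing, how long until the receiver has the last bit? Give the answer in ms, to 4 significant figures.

L = 75000 bits.
Transmission delay = L/R = 75000 / 61000000 = 1.22951 ms.
Propagation delay = d/s = 2550 m / 2.07e+08 m/s = 0.0123188 ms.
Plus processing delay 1.5 ms = 1.5 ms.
Total = 2.742 ms.

2.742 ms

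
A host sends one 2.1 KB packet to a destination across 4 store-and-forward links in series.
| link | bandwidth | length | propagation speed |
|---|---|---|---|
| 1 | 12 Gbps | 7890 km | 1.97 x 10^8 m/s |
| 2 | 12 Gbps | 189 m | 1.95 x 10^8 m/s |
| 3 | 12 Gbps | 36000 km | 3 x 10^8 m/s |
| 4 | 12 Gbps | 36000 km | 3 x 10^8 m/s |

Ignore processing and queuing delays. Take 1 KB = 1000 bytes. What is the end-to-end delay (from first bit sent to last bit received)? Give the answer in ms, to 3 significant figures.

280 ms

L = 16800 bits.
Transmission delay per hop = L/R = 16800/12000000000 = 0.0014 ms; 4 hops → 0.0056 ms.
Propagation delays (d/s per hop): 40.0508, 0.000969231, 120, 120 ms; sum = 280.052 ms.
End-to-end = 280 ms.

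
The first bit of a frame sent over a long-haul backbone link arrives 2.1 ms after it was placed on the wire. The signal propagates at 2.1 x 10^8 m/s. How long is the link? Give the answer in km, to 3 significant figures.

441 km

d = s × t_prop = 210000000 × 0.0021 = 441 km.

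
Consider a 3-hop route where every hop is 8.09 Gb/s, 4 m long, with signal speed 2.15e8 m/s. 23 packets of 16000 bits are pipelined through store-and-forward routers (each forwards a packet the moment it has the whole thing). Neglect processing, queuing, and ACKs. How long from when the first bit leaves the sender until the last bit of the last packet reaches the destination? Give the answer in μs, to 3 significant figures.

Per-hop transmission t_tx = L/R = 16000/8090000000 = 1.97775 μs.
Per-hop propagation t_prop = 4/215000000 = 0.0186047 μs.
Pipeline fill: first packet needs 3·t_tx to clear all hops; remaining 22 packets each add one t_tx.
Total = (3+23-1)·t_tx + 3·t_prop = 25·1.97775 + 3·0.0186047 = 49.5 μs.

49.5 μs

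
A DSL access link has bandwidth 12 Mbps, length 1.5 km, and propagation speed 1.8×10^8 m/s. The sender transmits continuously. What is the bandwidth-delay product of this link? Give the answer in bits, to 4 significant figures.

100.0 bits

Propagation delay = 1500 / 180000000 = 8.33333e-06 s.
BDP = R × t_prop = 12000000 × 8.33333e-06 = 100 bits.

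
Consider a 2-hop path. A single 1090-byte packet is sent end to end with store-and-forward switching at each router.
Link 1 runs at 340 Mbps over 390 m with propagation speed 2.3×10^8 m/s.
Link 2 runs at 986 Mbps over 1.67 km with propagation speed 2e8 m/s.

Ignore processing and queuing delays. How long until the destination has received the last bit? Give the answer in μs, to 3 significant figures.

44.5 μs

L = 1090 × 8 = 8720 bits.
Transmission delays (L/R per hop): 25.6471, 8.84381 μs; sum = 34.4909 μs.
Propagation delays (d/s per hop): 1.69565, 8.35 μs; sum = 10.0457 μs.
End-to-end = 44.5 μs.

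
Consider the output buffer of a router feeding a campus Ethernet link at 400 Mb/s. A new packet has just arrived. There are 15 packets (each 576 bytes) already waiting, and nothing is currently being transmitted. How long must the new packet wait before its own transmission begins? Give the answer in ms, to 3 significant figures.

Each queued packet: L/R = 4608/400000000 = 0.01152 ms.
15 queued → 0.1728 ms.
Queuing delay = 0.173 ms.

0.173 ms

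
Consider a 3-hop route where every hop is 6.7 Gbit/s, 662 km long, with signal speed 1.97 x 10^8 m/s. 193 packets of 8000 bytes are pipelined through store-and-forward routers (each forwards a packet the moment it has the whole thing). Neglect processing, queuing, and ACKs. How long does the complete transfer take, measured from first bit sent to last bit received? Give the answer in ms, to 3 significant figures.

11.9 ms

Per-hop transmission t_tx = L/R = 64000/6700000000 = 0.00955224 ms.
Per-hop propagation t_prop = 662000/197000000 = 3.36041 ms.
Pipeline fill: first packet needs 3·t_tx to clear all hops; remaining 192 packets each add one t_tx.
Total = (3+193-1)·t_tx + 3·t_prop = 195·0.00955224 + 3·3.36041 = 11.9 ms.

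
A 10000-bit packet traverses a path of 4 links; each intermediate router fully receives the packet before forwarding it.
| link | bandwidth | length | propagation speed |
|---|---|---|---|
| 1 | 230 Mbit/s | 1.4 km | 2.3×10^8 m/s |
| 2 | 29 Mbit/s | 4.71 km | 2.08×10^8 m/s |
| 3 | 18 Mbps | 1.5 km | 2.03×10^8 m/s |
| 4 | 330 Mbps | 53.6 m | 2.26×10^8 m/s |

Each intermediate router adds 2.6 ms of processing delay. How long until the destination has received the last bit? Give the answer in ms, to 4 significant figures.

Transmission delays (L/R per hop): 0.0434783, 0.344828, 0.555556, 0.030303 ms; sum = 0.974164 ms.
Propagation delays (d/s per hop): 0.00608696, 0.0226442, 0.00738916, 0.000237168 ms; sum = 0.0363575 ms.
Processing at 3 router(s): 3 × 2.6 ms = 7.8 ms.
End-to-end = 8.811 ms.

8.811 ms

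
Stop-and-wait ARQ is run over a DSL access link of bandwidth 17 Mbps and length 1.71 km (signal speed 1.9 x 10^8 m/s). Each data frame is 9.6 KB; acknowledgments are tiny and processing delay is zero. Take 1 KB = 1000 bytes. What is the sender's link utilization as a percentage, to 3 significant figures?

99.6 %

t_tx = L/R = 76800/17000000 = 0.00451765 s.
t_prop = 1710/190000000 = 9e-06 s; RTT = 1.8e-05 s.
Cycle = t_tx + RTT = 0.00453565 s.
Utilization = t_tx / cycle = 0.00451765/0.00453565 = 99.6 %.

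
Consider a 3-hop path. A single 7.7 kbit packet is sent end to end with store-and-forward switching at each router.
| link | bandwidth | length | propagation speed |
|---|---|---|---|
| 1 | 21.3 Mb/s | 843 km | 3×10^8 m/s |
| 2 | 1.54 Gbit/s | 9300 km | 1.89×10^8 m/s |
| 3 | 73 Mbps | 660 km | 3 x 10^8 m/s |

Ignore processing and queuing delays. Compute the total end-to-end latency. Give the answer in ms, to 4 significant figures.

54.69 ms

L = 7700 bits.
Transmission delays (L/R per hop): 0.361502, 0.005, 0.105479 ms; sum = 0.471982 ms.
Propagation delays (d/s per hop): 2.81, 49.2063, 2.2 ms; sum = 54.2163 ms.
End-to-end = 54.69 ms.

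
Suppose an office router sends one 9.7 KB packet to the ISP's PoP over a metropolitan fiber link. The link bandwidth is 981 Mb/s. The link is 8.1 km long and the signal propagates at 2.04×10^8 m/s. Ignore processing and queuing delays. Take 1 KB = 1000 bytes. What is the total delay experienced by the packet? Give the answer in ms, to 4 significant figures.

L = 77600 bits.
Transmission delay = L/R = 77600 / 981000000 = 0.079103 ms.
Propagation delay = d/s = 8100 m / 204000000 m/s = 0.0397059 ms.
Total = 0.1188 ms.

0.1188 ms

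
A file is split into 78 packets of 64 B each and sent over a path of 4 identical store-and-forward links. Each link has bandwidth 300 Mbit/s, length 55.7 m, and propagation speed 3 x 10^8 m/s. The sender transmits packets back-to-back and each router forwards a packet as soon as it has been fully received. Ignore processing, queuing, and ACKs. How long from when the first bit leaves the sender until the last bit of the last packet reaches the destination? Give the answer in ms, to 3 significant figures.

0.139 ms

Per-hop transmission t_tx = L/R = 512/300000000 = 0.00170667 ms.
Per-hop propagation t_prop = 55.7/300000000 = 0.000185667 ms.
Pipeline fill: first packet needs 4·t_tx to clear all hops; remaining 77 packets each add one t_tx.
Total = (4+78-1)·t_tx + 4·t_prop = 81·0.00170667 + 4·0.000185667 = 0.139 ms.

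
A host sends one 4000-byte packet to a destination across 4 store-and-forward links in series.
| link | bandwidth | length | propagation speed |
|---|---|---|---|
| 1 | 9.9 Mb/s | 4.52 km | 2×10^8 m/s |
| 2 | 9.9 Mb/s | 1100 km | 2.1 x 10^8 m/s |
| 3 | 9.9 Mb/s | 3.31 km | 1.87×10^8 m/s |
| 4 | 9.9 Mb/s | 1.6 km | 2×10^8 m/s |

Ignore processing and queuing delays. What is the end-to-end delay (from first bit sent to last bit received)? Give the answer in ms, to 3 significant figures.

18.2 ms

L = 4000 × 8 = 32000 bits.
Transmission delay per hop = L/R = 32000/9900000 = 3.23232 ms; 4 hops → 12.9293 ms.
Propagation delays (d/s per hop): 0.0226, 5.2381, 0.0177005, 0.008 ms; sum = 5.2864 ms.
End-to-end = 18.2 ms.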